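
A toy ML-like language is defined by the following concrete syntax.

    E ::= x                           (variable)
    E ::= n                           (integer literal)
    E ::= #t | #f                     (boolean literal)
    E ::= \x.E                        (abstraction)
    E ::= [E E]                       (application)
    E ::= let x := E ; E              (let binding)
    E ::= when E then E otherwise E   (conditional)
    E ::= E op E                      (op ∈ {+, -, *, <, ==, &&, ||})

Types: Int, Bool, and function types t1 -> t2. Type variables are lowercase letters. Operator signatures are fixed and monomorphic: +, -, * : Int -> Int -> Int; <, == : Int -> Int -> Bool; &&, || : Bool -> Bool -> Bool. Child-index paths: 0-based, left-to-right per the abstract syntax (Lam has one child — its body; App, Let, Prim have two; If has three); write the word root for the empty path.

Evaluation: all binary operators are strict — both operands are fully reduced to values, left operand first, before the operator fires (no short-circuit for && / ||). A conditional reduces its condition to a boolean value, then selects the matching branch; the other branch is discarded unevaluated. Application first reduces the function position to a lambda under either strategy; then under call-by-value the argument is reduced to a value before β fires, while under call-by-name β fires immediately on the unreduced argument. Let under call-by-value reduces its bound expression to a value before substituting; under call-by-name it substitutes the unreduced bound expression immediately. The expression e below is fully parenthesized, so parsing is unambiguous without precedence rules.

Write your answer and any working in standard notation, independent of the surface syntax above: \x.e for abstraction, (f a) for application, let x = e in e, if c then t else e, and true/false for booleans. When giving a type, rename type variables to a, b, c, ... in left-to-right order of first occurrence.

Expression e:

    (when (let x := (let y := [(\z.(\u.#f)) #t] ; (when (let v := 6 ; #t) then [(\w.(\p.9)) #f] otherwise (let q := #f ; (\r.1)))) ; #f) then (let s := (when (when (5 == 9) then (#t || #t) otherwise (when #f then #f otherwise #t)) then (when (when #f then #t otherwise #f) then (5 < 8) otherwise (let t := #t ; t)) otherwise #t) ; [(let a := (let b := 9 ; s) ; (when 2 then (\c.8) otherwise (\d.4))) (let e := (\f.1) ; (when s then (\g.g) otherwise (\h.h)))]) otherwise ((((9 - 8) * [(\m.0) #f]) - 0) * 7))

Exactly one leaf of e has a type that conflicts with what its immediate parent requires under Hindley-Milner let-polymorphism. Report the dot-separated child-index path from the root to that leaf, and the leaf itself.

Answer: 1.1.0.1.0 : 2

Trace:
\u._ : b -> Bool
\z._ : a -> b -> Bool
  unify a -> b -> Bool ~ Bool -> c
  unify a ~ Bool
  unify b -> Bool ~ c
_ _ : b -> Bool
let y : forall. b -> Bool
let v : Int
  unify Bool ~ Bool
\p._ : e -> Int
\w._ : d -> e -> Int
  unify d -> e -> Int ~ Bool -> f
  unify d ~ Bool
  unify e -> Int ~ f
_ _ : e -> Int
let q : Bool
\r._ : g -> Int
  unify e -> Int ~ g -> Int
  unify e ~ g
  unify Int ~ Int
let x : forall. g -> Int
  unify Bool ~ Bool
  unify Int ~ Int
  unify Int ~ Int
  unify Bool ~ Bool
  unify Bool ~ Bool
  unify Bool ~ Bool
  unify Bool ~ Bool
  unify Bool ~ Bool
  unify Bool ~ Bool
  unify Bool ~ Bool
  unify Bool ~ Bool
  unify Bool ~ Bool
  unify Bool ~ Bool
  unify Int ~ Int
  unify Int ~ Int
let t : Bool
t : Bool
  unify Bool ~ Bool
  unify Bool ~ Bool
let s : Bool
let b : Int
s : Bool
let a : Bool
  unify Int ~ Bool
  FAIL: mismatch Int ~ Bool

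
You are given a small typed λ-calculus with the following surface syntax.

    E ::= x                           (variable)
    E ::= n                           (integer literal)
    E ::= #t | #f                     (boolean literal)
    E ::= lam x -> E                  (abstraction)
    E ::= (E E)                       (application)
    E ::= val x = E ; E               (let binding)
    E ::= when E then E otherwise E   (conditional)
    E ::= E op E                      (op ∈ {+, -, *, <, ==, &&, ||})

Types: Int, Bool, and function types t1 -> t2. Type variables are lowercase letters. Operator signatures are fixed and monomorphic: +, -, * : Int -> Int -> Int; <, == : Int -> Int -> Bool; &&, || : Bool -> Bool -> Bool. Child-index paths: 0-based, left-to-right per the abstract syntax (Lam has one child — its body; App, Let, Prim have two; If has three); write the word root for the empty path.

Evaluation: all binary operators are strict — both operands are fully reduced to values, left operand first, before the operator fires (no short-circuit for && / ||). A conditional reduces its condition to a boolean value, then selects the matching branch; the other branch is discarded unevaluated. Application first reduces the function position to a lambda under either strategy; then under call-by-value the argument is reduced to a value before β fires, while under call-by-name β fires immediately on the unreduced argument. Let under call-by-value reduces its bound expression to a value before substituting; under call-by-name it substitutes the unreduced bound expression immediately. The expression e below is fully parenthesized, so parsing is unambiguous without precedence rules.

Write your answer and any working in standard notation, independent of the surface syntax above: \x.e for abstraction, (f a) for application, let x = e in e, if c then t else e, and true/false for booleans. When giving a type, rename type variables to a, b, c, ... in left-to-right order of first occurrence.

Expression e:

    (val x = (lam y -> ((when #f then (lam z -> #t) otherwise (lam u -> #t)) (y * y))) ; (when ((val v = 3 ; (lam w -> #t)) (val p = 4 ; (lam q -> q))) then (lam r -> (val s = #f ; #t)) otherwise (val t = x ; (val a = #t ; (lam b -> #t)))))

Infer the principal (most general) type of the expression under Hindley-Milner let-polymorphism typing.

Answer: a -> Bool

Derivation:
  unify Bool ~ Bool
\z._ : b -> Bool
\u._ : c -> Bool
  unify b -> Bool ~ c -> Bool
  unify b ~ c
  unify Bool ~ Bool
y : a
  unify a ~ Int
y : Int
  unify Int ~ Int
  unify c -> Bool ~ Int -> d
  unify c ~ Int
  unify Bool ~ d
_ _ : Bool
\y._ : Int -> Bool
let x : Int -> Bool
let v : Int
\w._ : e -> Bool
let p : Int
q : f
\q._ : f -> f
  unify e -> Bool ~ (f -> f) -> g
  unify e ~ f -> f
  unify Bool ~ g
_ _ : Bool
  unify Bool ~ Bool
let s : Bool
\r._ : h -> Bool
x : Int -> Bool
let t : Int -> Bool
let a : Bool
\b._ : i -> Bool
  unify h -> Bool ~ i -> Bool
  unify h ~ i
  unify Bool ~ Bool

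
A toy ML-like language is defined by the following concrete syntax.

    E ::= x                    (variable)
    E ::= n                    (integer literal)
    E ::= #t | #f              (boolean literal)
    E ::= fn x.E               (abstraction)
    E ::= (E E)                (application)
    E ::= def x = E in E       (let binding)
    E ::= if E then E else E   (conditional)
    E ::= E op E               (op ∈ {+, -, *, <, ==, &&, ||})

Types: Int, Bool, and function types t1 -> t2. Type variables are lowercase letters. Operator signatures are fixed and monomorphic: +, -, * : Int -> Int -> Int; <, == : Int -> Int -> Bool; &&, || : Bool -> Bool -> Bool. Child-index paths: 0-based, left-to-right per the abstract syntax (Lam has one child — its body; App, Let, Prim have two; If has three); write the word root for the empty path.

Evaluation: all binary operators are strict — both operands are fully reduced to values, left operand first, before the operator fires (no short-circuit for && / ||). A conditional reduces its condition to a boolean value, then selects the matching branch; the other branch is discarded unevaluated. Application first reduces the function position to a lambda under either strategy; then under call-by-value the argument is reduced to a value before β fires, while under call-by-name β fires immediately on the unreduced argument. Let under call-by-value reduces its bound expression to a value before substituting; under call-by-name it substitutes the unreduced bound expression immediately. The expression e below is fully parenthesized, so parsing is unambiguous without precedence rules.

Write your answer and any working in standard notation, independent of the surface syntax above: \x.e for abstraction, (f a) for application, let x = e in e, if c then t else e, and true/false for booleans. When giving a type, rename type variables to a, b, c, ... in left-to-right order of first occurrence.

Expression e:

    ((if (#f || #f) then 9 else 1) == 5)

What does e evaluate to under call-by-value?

Derivation:
step 0: ((if (false || false) then 9 else 1) == 5)
step 1: [delta@0.0] ((if false then 9 else 1) == 5)
step 2: [if@0] (1 == 5)
step 3: [delta@root] false

Answer: false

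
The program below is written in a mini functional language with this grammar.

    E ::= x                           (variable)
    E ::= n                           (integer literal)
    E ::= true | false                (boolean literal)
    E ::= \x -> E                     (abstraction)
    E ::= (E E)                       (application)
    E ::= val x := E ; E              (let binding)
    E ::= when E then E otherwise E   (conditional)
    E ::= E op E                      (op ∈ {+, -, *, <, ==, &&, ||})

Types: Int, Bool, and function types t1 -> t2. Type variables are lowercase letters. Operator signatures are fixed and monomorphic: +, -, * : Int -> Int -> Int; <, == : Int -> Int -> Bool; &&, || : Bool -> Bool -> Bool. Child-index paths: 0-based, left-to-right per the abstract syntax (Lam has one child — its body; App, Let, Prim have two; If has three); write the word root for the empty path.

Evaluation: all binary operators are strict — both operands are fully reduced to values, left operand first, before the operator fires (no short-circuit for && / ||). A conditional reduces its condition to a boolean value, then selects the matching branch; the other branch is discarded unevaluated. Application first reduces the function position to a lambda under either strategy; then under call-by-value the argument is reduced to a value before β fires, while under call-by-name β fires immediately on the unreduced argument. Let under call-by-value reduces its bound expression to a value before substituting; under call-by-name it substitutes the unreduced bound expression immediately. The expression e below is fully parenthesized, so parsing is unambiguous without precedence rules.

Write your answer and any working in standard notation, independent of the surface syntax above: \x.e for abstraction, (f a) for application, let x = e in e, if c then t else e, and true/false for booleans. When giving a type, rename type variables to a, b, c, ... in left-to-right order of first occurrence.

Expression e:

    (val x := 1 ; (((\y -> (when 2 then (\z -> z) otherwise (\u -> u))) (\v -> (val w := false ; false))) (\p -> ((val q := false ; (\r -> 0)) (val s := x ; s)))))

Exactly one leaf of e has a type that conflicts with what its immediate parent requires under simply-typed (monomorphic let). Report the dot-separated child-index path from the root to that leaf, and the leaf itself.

Working:
let x : Int
  unify Int ~ Bool
  FAIL: mismatch Int ~ Bool

Answer: 1.0.0.0.0 : 2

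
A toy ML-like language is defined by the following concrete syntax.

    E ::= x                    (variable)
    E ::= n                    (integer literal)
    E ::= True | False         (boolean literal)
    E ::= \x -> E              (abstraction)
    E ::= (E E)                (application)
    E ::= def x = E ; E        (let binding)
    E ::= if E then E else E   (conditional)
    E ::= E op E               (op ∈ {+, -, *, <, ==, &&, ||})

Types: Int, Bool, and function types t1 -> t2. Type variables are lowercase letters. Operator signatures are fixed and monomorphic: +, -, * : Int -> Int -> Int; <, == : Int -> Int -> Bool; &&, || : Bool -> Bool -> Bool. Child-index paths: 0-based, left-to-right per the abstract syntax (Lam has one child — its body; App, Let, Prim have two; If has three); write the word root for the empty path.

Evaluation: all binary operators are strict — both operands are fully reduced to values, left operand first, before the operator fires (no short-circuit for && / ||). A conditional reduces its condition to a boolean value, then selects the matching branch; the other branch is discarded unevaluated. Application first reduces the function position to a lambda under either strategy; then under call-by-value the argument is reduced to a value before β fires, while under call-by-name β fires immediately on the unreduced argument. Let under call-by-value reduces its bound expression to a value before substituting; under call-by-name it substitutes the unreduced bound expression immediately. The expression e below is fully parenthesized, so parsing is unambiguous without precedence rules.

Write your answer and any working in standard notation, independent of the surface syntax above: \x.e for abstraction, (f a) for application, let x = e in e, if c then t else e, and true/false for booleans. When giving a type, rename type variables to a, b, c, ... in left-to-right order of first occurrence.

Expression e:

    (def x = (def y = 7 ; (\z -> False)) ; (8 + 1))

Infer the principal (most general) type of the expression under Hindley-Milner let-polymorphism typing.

Working:
let y : Int
\z._ : a -> Bool
let x : forall. a -> Bool
  unify Int ~ Int
  unify Int ~ Int

Answer: Int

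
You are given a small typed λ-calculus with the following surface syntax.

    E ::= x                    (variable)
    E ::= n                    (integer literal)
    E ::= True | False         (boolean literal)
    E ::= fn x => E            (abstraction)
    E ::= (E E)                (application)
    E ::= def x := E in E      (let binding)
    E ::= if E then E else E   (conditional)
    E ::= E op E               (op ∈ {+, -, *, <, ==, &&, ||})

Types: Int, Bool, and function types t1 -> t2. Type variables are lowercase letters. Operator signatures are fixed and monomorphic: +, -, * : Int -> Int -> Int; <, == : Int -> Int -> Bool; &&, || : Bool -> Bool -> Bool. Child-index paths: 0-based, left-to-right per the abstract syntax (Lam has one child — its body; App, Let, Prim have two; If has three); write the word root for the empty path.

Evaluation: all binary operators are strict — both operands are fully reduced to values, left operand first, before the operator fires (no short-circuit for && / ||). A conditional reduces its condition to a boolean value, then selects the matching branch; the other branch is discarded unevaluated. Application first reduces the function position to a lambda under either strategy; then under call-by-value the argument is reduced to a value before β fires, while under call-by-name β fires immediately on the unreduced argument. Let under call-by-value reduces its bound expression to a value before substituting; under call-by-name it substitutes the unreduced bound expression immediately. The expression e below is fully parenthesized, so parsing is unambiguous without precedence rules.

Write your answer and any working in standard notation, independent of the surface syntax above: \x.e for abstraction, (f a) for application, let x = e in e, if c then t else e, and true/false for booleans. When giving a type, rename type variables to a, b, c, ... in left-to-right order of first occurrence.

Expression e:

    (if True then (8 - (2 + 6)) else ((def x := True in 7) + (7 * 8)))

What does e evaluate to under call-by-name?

Working:
step 0: (if true then (8 - (2 + 6)) else ((let x = true in 7) + (7 * 8)))
step 1: [if@root] (8 - (2 + 6))
step 2: [delta@1] (8 - 8)
step 3: [delta@root] 0

Answer: 0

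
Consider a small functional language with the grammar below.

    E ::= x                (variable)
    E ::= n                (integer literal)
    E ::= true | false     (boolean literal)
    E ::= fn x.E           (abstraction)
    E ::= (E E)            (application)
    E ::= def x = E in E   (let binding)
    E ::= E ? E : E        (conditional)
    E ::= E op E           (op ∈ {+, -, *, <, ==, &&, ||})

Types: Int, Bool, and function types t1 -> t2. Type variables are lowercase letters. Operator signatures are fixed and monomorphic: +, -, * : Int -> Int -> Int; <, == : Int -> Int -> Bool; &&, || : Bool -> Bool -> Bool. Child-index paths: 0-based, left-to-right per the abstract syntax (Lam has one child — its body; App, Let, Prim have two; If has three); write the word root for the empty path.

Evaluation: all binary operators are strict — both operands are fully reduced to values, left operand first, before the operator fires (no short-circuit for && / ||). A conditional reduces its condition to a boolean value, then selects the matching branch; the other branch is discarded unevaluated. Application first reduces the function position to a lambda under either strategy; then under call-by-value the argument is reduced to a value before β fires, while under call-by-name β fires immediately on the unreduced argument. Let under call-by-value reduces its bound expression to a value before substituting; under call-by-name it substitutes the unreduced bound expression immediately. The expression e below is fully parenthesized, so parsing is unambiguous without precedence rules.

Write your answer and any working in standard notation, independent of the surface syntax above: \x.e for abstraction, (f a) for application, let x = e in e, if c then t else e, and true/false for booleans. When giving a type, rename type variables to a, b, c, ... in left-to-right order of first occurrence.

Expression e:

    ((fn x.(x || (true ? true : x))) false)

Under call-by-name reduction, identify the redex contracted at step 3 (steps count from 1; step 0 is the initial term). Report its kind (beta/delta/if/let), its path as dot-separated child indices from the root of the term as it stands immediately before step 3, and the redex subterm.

Answer: delta at root : (false || true)

Trace:
step 0: ((\x.(x || (if true then true else x))) false)
step 1: [beta@root] (false || (if true then true else false))
step 2: [if@1] (false || true)
step 3: [delta@root] true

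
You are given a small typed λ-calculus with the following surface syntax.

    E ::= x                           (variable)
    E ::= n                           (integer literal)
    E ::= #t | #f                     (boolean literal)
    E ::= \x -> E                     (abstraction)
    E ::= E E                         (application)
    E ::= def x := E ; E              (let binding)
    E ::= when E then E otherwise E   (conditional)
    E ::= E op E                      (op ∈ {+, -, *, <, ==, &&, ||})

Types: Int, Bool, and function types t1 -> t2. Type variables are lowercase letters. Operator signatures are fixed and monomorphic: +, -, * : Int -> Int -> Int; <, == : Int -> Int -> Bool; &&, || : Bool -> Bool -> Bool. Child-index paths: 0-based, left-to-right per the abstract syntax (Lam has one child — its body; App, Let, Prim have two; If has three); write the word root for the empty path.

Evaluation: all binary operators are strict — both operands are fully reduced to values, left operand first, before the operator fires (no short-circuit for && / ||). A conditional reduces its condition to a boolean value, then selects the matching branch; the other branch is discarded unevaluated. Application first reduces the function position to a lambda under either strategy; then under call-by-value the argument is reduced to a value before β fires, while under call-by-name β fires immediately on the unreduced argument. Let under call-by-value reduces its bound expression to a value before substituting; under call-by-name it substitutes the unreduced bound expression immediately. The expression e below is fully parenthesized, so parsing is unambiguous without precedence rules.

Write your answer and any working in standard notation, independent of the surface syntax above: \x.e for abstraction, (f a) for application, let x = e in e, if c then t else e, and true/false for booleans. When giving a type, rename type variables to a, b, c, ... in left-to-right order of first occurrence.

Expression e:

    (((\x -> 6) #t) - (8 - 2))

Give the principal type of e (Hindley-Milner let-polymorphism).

Answer: Int

Derivation:
\x._ : a -> Int
  unify a -> Int ~ Bool -> b
  unify a ~ Bool
  unify Int ~ b
_ _ : Int
  unify Int ~ Int
  unify Int ~ Int
  unify Int ~ Int
  unify Int ~ Int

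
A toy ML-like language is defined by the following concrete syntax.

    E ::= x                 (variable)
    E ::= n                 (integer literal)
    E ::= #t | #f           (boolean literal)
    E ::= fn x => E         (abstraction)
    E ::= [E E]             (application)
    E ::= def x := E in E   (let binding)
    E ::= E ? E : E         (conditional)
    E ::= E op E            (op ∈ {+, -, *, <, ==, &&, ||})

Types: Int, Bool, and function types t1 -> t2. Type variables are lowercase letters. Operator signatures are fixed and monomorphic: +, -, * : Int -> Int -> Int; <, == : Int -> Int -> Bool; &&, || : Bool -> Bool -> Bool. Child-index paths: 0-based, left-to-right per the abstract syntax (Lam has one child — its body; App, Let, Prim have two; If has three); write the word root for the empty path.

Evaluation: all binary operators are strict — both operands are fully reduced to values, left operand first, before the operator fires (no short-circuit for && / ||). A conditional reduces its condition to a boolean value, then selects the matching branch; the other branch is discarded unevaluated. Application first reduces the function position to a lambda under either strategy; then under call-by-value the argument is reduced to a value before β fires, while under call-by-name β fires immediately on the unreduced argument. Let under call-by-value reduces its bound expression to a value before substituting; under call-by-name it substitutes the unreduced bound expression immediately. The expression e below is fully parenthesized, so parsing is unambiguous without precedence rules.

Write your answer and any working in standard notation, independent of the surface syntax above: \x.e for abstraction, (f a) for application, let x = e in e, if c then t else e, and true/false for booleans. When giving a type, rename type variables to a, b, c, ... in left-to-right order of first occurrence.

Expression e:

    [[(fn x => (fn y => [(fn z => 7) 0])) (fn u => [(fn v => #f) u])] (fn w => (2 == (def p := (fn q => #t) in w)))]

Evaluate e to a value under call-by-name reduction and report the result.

Answer: 7

Derivation:
step 0: (((\x.(\y.((\z.7) 0))) (\u.((\v.false) u))) (\w.(2 == (let p = (\q.true) in w))))
step 1: [beta@0] ((\y.((\z.7) 0)) (\w.(2 == (let p = (\q.true) in w))))
step 2: [beta@root] ((\z.7) 0)
step 3: [beta@root] 7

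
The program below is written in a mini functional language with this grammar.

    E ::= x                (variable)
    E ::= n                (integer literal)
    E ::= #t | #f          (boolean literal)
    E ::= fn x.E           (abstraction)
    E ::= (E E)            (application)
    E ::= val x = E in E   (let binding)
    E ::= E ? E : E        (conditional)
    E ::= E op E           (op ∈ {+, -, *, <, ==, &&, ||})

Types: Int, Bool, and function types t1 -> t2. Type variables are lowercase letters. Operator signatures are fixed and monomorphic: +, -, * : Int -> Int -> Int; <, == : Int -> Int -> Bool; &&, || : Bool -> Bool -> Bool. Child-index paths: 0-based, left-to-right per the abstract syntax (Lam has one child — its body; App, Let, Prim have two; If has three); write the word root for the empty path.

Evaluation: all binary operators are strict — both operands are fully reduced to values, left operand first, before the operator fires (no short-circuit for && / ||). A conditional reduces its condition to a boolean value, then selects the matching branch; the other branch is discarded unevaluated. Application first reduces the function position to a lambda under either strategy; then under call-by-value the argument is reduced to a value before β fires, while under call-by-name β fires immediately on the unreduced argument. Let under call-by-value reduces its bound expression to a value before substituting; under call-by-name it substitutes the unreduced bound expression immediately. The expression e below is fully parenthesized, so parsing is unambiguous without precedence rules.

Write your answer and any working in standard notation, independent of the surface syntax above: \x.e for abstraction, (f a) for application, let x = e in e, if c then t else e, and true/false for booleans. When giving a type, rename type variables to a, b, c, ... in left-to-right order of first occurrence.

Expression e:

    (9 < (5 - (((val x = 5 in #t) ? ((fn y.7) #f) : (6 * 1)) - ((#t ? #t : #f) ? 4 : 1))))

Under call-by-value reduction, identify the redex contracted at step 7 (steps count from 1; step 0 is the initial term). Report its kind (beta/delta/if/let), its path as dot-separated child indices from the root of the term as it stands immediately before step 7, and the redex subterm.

Answer: delta at 1 : (5 - 3)

Working:
step 0: (9 < (5 - ((if (let x = 5 in true) then ((\y.7) false) else (6 * 1)) - (if (if true then true else false) then 4 else 1))))
step 1: [let@1.1.0.0] (9 < (5 - ((if true then ((\y.7) false) else (6 * 1)) - (if (if true then true else false) then 4 else 1))))
step 2: [if@1.1.0] (9 < (5 - (((\y.7) false) - (if (if true then true else false) then 4 else 1))))
step 3: [beta@1.1.0] (9 < (5 - (7 - (if (if true then true else false) then 4 else 1))))
step 4: [if@1.1.1.0] (9 < (5 - (7 - (if true then 4 else 1))))
step 5: [if@1.1.1] (9 < (5 - (7 - 4)))
step 6: [delta@1.1] (9 < (5 - 3))
step 7: [delta@1] (9 < 2)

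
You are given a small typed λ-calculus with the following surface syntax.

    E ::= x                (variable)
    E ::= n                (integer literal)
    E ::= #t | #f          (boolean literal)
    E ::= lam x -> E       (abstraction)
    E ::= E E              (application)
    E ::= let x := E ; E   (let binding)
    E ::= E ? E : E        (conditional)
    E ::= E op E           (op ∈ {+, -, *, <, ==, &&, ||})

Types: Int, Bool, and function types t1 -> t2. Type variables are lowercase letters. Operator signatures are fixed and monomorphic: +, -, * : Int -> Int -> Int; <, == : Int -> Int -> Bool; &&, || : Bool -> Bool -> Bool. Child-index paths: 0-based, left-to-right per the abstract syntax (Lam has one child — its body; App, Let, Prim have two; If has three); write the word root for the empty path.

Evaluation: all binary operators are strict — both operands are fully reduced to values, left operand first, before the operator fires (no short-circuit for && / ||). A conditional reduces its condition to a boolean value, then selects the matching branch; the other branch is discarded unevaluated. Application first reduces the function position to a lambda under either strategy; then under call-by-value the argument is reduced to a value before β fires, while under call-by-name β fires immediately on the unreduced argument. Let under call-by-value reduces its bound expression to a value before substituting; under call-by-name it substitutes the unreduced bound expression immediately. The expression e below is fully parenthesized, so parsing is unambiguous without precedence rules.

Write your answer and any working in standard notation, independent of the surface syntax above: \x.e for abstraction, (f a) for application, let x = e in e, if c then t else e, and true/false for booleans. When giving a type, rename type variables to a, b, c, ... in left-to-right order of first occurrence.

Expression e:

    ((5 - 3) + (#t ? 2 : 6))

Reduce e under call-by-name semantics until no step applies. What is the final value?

Trace:
step 0: ((5 - 3) + (if true then 2 else 6))
step 1: [delta@0] (2 + (if true then 2 else 6))
step 2: [if@1] (2 + 2)
step 3: [delta@root] 4

Answer: 4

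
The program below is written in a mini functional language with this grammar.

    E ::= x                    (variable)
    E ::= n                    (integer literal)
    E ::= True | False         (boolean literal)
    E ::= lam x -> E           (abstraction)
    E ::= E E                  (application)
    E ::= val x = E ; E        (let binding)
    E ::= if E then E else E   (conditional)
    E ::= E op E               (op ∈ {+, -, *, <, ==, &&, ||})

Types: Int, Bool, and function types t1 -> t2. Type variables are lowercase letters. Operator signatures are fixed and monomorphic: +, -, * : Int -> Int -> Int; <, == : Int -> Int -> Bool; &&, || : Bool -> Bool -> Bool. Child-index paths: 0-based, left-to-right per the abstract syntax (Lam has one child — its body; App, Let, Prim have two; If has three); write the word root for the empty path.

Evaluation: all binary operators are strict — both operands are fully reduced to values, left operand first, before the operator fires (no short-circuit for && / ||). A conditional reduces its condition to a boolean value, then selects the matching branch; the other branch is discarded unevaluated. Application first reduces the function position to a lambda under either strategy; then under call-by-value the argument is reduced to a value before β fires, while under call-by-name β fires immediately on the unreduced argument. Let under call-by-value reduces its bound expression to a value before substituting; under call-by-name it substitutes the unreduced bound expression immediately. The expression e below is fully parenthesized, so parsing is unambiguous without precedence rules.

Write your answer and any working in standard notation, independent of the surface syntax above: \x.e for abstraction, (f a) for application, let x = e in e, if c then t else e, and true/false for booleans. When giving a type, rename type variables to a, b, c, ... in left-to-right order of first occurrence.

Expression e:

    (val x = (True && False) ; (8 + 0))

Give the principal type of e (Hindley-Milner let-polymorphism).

Derivation:
  unify Bool ~ Bool
  unify Bool ~ Bool
let x : Bool
  unify Int ~ Int
  unify Int ~ Int

Answer: Int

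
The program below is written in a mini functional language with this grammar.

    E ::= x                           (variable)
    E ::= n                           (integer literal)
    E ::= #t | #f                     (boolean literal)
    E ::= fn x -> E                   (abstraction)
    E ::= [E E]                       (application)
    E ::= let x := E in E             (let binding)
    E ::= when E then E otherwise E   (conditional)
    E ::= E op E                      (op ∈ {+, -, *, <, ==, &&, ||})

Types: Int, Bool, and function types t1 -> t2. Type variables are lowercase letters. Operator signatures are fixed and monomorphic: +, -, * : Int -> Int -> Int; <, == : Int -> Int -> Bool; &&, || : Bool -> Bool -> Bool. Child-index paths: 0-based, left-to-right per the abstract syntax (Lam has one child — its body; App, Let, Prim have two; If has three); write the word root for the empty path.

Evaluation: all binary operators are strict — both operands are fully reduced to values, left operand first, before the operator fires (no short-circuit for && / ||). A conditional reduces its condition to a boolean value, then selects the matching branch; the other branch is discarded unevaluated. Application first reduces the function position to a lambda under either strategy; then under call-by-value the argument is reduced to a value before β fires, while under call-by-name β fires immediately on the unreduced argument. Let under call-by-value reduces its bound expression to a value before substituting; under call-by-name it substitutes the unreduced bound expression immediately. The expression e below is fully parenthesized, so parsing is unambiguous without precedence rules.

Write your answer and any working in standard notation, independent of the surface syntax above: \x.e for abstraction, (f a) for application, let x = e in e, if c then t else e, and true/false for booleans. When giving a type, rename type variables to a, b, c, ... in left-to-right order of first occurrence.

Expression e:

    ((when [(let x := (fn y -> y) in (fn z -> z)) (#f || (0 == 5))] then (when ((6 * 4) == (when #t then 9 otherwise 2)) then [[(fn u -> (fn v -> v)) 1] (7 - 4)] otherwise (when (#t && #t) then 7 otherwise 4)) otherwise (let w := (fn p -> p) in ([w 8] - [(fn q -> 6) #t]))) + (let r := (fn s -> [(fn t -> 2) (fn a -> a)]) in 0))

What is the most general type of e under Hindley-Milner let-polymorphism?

Answer: Int

Working:
y : a
\y._ : a -> a
let x : forall. a -> a
z : b
\z._ : b -> b
  unify Bool ~ Bool
  unify Int ~ Int
  unify Int ~ Int
  unify Bool ~ Bool
  unify b -> b ~ Bool -> c
  unify b ~ Bool
  unify Bool ~ c
_ _ : Bool
  unify Bool ~ Bool
  unify Int ~ Int
  unify Int ~ Int
  unify Int ~ Int
  unify Bool ~ Bool
  unify Int ~ Int
  unify Int ~ Int
  unify Bool ~ Bool
v : e
\v._ : e -> e
\u._ : d -> e -> e
  unify d -> e -> e ~ Int -> f
  unify d ~ Int
  unify e -> e ~ f
_ _ : e -> e
  unify Int ~ Int
  unify Int ~ Int
  unify e -> e ~ Int -> g
  unify e ~ Int
  unify Int ~ g
_ _ : Int
  unify Bool ~ Bool
  unify Bool ~ Bool
  unify Bool ~ Bool
  unify Int ~ Int
  unify Int ~ Int
p : h
\p._ : h -> h
let w : forall. h -> h
w : i -> i
  unify i -> i ~ Int -> j
  unify i ~ Int
  unify Int ~ j
_ _ : Int
  unify Int ~ Int
\q._ : k -> Int
  unify k -> Int ~ Bool -> l
  unify k ~ Bool
  unify Int ~ l
_ _ : Int
  unify Int ~ Int
  unify Int ~ Int
  unify Int ~ Int
\t._ : n -> Int
a : o
\a._ : o -> o
  unify n -> Int ~ (o -> o) -> p
  unify n ~ o -> o
  unify Int ~ p
_ _ : Int
\s._ : m -> Int
let r : forall. m -> Int
  unify Int ~ Int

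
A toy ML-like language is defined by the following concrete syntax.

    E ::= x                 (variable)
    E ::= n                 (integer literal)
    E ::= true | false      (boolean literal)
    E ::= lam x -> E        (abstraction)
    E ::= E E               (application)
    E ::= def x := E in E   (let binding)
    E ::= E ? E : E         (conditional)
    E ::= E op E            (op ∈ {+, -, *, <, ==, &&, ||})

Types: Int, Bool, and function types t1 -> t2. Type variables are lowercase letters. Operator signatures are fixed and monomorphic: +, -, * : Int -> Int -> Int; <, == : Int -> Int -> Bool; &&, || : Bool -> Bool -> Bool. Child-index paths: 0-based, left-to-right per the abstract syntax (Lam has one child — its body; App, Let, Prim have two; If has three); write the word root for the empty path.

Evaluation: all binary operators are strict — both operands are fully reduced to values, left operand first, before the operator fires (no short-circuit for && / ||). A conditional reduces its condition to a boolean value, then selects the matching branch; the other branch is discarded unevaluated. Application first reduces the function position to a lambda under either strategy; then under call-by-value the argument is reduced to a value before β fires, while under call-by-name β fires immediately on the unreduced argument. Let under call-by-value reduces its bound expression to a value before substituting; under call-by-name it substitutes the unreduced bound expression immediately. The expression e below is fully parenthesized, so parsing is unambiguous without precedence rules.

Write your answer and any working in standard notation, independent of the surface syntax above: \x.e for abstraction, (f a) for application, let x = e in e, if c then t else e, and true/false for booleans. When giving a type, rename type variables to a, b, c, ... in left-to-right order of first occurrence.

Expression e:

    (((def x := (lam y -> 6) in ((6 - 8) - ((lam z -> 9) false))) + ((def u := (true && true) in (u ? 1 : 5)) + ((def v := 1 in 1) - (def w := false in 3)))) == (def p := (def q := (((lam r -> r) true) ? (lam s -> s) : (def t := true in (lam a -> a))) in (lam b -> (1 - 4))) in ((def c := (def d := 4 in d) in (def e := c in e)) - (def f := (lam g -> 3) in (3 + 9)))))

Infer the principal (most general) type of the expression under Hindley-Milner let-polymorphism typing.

Answer: Bool

Trace:
\y._ : a -> Int
let x : forall. a -> Int
  unify Int ~ Int
  unify Int ~ Int
  unify Int ~ Int
\z._ : b -> Int
  unify b -> Int ~ Bool -> c
  unify b ~ Bool
  unify Int ~ c
_ _ : Int
  unify Int ~ Int
  unify Int ~ Int
  unify Bool ~ Bool
  unify Bool ~ Bool
let u : Bool
u : Bool
  unify Bool ~ Bool
  unify Int ~ Int
  unify Int ~ Int
let v : Int
  unify Int ~ Int
let w : Bool
  unify Int ~ Int
  unify Int ~ Int
  unify Int ~ Int
  unify Int ~ Int
r : d
\r._ : d -> d
  unify d -> d ~ Bool -> e
  unify d ~ Bool
  unify Bool ~ e
_ _ : Bool
  unify Bool ~ Bool
s : f
\s._ : f -> f
let t : Bool
a : g
\a._ : g -> g
  unify f -> f ~ g -> g
  unify f ~ g
  unify g ~ g
let q : forall. g -> g
  unify Int ~ Int
  unify Int ~ Int
\b._ : h -> Int
let p : forall. h -> Int
let d : Int
d : Int
let c : Int
c : Int
let e : Int
e : Int
  unify Int ~ Int
\g._ : i -> Int
let f : forall. i -> Int
  unify Int ~ Int
  unify Int ~ Int
  unify Int ~ Int
  unify Int ~ Int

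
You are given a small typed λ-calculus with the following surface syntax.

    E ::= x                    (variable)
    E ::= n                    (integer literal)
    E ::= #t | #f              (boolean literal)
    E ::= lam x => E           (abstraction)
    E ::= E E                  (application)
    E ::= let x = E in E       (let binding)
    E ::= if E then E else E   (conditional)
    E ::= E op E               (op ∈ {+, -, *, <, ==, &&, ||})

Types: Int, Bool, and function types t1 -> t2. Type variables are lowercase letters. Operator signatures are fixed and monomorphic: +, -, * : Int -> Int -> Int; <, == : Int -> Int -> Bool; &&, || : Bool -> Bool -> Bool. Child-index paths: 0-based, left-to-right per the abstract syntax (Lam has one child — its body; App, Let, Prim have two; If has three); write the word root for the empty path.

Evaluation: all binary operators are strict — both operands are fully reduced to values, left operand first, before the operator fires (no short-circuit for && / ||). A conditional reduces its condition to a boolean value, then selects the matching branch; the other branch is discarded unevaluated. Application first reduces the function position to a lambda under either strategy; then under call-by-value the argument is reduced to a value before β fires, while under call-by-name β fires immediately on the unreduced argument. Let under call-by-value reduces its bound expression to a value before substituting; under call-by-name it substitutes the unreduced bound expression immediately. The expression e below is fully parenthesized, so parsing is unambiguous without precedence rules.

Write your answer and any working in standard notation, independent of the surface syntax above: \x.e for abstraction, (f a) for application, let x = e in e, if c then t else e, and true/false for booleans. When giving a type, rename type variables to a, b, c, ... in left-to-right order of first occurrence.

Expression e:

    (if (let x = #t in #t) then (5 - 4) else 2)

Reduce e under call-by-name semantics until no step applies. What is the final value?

Answer: 1

Derivation:
step 0: (if (let x = true in true) then (5 - 4) else 2)
step 1: [let@0] (if true then (5 - 4) else 2)
step 2: [if@root] (5 - 4)
step 3: [delta@root] 1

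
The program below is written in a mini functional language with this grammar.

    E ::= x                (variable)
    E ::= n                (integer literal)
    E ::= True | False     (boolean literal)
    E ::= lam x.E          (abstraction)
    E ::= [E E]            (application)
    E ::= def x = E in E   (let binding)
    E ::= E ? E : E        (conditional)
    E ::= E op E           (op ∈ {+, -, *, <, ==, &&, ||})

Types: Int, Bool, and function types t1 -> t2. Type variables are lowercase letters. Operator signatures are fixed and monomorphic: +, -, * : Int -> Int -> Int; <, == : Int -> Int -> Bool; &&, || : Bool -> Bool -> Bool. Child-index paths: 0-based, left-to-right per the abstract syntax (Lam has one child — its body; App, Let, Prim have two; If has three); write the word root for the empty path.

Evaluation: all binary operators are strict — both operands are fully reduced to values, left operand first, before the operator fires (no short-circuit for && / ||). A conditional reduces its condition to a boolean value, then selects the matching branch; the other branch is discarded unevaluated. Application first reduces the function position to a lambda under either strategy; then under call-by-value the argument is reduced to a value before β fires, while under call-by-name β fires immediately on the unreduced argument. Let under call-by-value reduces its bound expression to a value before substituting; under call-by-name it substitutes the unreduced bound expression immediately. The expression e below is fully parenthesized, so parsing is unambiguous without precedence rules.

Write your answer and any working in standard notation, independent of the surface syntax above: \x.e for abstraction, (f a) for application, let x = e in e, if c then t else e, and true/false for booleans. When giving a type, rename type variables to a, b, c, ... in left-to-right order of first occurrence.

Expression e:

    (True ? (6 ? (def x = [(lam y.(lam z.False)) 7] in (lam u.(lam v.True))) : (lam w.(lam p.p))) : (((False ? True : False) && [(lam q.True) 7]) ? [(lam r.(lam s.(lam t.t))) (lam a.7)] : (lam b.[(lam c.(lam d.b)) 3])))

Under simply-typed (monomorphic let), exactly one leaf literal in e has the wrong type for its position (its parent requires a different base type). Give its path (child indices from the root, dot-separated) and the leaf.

Answer: 1.0 : 6

Trace:
  unify Bool ~ Bool
  unify Int ~ Bool
  FAIL: mismatch Int ~ Bool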